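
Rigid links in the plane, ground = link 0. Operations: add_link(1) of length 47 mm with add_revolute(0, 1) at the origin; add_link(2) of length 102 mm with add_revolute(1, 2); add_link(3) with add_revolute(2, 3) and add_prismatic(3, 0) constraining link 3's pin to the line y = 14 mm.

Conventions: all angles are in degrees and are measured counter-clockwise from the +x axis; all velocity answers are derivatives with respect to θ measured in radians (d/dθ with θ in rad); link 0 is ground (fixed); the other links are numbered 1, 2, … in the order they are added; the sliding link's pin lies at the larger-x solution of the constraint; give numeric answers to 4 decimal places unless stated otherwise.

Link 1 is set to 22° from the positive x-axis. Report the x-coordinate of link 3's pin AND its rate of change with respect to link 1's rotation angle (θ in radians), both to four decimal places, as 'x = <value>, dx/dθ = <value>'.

geometry: r = 47 mm, L = 102 mm, e = 14 mm
crank pin P = (r cos θ, r sin θ) = (43.577641, 17.606510)
h = r sin θ − e = 17.606510 − 14 = 3.606510
x = r cos θ + √(L² − h²) = 43.577641 + 101.936221 = 145.513862
dx/dθ = −r sin θ − h·r cos θ/√(L² − h²) (θ in radians; h = 3.606510) = -19.148290

x = 145.5139, dx/dθ = -19.1483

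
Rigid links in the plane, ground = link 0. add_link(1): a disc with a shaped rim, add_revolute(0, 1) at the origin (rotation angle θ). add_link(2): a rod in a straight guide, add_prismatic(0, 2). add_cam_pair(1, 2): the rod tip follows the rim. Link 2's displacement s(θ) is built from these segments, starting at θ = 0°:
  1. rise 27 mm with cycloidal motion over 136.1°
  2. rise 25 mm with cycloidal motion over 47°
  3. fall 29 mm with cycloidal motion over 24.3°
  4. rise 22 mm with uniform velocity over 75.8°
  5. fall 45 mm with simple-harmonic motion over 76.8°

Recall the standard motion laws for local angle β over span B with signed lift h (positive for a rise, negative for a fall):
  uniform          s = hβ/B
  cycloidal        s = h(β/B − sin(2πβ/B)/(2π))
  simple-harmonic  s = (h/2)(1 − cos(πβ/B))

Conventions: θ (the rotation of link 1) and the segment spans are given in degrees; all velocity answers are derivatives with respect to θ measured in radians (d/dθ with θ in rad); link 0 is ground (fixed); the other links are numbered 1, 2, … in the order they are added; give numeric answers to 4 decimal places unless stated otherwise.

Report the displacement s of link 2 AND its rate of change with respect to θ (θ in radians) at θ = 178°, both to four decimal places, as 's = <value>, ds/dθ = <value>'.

segment 1 (0° to 136.1°, cycloidal, h = 27) is passed completely: s = 0.0000 + (27) = 27.0000
θ = 178° falls in segment 2 (136.1° to 183.1°, cycloidal, h = 25): β = 178 − 136.1 = 41.9°, B = 47°; Δs = 25·(0.8915 − sin(2π·0.8915)/(2π)) = 24.7947; s = 27.0000 + 24.7947 = 51.7947
velocity in seg [136.1°–183.1°] (cycloidal), θ in radians: β = 41.9° = 0.7313 rad, B = 47° = 0.8203 rad; ds/dθ = (h/B)(1 − cos(2πβ/B)) = (25/0.8203)(1 − cos(2π·0.8915)) = 6.813188 mm/rad

s = 51.7947, ds/dθ = 6.8132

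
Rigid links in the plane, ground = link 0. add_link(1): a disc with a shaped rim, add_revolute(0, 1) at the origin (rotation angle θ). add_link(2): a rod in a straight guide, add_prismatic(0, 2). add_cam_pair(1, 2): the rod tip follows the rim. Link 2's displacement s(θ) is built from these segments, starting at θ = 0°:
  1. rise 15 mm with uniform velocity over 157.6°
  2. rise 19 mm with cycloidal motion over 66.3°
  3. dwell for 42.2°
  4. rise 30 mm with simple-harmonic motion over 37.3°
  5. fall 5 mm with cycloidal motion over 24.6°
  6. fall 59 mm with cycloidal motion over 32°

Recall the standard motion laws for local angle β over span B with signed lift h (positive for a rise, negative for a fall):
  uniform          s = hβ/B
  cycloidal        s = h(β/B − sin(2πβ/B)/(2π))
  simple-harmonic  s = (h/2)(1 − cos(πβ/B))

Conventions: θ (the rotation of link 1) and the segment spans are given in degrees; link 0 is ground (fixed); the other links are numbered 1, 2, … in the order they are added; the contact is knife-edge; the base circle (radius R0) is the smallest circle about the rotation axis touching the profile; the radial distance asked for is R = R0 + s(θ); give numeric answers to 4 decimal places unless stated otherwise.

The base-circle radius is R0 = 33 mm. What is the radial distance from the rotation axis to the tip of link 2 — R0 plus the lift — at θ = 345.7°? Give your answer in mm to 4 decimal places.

segment 1 (0° to 157.6°, uniform, h = 15) is passed completely: s = 0.0000 + (15) = 15.0000
segment 2 (157.6° to 223.9°, cycloidal, h = 19) is passed completely: s = 15.0000 + (19) = 34.0000
segment 3 (223.9° to 266.1°, dwell): s unchanged at 34.0000
segment 4 (266.1° to 303.4°, simple-harmonic, h = 30) is passed completely: s = 34.0000 + (30) = 64.0000
segment 5 (303.4° to 328°, cycloidal, h = -5) is passed completely: s = 64.0000 + (-5) = 59.0000
θ = 345.7° falls in segment 6 (328° to 360°, cycloidal, h = -59): β = 345.7 − 328 = 17.7°, B = 32°; Δs = -59·(0.5531 − sin(2π·0.5531)/(2π)) = -35.7109; s = 59.0000 − 35.7109 = 23.2891
R = R0 + s = 33 + 23.2891 = 56.2891

56.2891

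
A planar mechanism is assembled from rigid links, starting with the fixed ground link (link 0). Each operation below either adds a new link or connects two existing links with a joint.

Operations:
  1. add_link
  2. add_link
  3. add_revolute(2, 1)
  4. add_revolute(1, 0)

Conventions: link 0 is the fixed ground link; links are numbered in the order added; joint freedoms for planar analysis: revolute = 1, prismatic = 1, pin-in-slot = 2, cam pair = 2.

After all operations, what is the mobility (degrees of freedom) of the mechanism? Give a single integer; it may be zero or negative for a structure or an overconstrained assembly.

link 0 = ground. State L|J1|J2 = 1|0|0
+link1  2|0|0
+link2  3|0|0
R(2,1) f=1→J1  3|1|0
R(1,0) f=1→J1  3|2|0
M = 3(3−1)−2·2−0 = 6−4−0 = 2

M = 2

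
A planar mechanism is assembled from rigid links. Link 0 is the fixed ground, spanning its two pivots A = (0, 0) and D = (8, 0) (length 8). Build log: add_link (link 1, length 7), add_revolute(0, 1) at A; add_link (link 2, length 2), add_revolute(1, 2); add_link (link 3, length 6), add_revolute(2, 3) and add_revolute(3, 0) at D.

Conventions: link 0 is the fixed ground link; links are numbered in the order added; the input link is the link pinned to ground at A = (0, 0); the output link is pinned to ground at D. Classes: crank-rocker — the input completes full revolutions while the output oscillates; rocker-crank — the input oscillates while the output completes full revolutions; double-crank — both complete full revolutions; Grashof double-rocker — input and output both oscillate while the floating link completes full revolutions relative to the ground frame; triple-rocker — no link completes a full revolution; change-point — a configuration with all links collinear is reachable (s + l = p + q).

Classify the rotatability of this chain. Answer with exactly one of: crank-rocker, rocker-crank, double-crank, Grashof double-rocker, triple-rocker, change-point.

lengths: ground=8, input=7, coupler=2, output=6
sorted: s=2 (shortest), l=8 (longest), p+q=13
s + l = 10 vs p + q = 13
s + l < p + q (Grashof) with shortest = coupler link → Grashof double-rocker

Grashof double-rocker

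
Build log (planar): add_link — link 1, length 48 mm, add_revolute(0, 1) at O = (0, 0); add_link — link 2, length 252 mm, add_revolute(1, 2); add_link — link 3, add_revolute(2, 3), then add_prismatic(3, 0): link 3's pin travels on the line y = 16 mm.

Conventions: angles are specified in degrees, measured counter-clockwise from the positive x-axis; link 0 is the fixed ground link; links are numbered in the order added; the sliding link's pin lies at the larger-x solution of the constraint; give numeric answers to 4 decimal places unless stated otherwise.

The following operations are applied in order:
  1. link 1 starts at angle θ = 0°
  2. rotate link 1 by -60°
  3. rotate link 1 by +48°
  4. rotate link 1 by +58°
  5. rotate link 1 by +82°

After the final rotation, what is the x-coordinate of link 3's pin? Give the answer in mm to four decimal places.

geometry: r = 48 mm, L = 252 mm, e = 16 mm; θ starts at 0°
rotate link 1 by -60°: θ ← 0° -60° = -60°
rotate link 1 by +48°: θ ← -60° +48° = -12°
rotate link 1 by +58°: θ ← -12° +58° = 46°
rotate link 1 by +82°: θ ← 46° +82° = 128°
crank pin P = (r cos θ, r sin θ) = (-29.551751, 37.824516)
h = r sin θ − e = 37.824516 − 16 = 21.824516
x = r cos θ + √(L² − h²) = -29.551751 + 251.053163 = 221.501412

221.5014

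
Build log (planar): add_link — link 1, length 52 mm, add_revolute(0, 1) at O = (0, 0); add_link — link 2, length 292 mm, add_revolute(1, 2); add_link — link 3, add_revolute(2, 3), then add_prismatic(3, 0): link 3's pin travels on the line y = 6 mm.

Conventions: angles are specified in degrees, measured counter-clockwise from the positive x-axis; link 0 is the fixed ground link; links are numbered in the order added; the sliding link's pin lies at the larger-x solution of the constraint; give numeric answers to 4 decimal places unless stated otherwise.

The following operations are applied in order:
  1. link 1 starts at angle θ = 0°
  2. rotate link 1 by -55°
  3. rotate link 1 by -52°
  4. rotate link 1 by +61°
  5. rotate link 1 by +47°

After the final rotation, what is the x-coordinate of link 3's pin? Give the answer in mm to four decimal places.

geometry: r = 52 mm, L = 292 mm, e = 6 mm; θ starts at 0°
rotate link 1 by -55°: θ ← 0° -55° = -55°
rotate link 1 by -52°: θ ← -55° -52° = -107°
rotate link 1 by +61°: θ ← -107° +61° = -46°
rotate link 1 by +47°: θ ← -46° +47° = 1°
crank pin P = (r cos θ, r sin θ) = (51.992080, 0.907525)
h = r sin θ − e = 0.907525 − 6 = -5.092475
x = r cos θ + √(L² − h²) = 51.992080 + 291.955590 = 343.947670

343.9477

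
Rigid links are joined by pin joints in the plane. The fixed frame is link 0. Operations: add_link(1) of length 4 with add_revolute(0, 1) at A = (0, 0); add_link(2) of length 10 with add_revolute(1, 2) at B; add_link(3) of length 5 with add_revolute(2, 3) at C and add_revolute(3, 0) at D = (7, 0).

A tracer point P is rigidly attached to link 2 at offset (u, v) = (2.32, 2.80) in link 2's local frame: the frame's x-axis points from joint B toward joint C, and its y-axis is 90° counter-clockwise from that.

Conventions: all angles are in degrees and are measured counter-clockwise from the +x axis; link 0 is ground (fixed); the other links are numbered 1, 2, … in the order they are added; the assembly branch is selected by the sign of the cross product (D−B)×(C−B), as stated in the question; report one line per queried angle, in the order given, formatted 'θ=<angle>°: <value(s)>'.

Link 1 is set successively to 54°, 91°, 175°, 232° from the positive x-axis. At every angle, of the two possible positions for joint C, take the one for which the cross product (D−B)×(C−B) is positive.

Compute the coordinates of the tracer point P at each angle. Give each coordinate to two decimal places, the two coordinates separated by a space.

A=(0,0), D=(7.00,0)
θ=54°: B = A + 4.00·(cos54°, sin54°) = (2.3511, 3.2361)
θ=54°: |BD| = 5.6643
θ=54°: circle(B,10.00) ∩ circle(D,5.00): a=9.4526, h=3.2632
θ=54°:   candidates: C₊=(11.9735,0.5140) cross=18.484; C₋=(8.2449,-4.8426) cross=-18.484
θ=54°:   branch + wants cross > 0 → take C=(11.9735,0.5140) (cross=18.484)
θ=54°: ex = (C−B)/|BC| = (0.9622,-0.2722); ey = (0.2722,0.9622)
θ=54°: P = B + 2.32·ex + 2.80·ey = (5.3457,5.2988)
θ=91°: B = A + 4.00·(cos91°, sin91°) = (-0.0698, 3.9994)
θ=91°: |BD| = 8.1226
θ=91°: circle(B,10.00) ∩ circle(D,5.00): a=8.6780, h=4.9691
θ=91°:   candidates: C₊=(9.9301,4.0515) cross=40.362; C₋=(5.0368,-4.5984) cross=-40.362
θ=91°:   branch + wants cross > 0 → take C=(9.9301,4.0515) (cross=40.362)
θ=91°: ex = (C−B)/|BC| = (1.0000,0.0052); ey = (-0.0052,1.0000)
θ=91°: P = B + 2.32·ex + 2.80·ey = (2.2356,6.8114)
θ=175°: B = A + 4.00·(cos175°, sin175°) = (-3.9848, 0.3486)
θ=175°: |BD| = 10.9903
θ=175°: circle(B,10.00) ∩ circle(D,5.00): a=8.9073, h=4.5454
θ=175°:   candidates: C₊=(5.0622,4.6092) cross=49.956; C₋=(4.7738,-4.4771) cross=-49.956
θ=175°:   branch + wants cross > 0 → take C=(5.0622,4.6092) (cross=49.956)
θ=175°: ex = (C−B)/|BC| = (0.9047,0.4261); ey = (-0.4261,0.9047)
θ=175°: P = B + 2.32·ex + 2.80·ey = (-3.0789,3.8702)
θ=232°: B = A + 4.00·(cos232°, sin232°) = (-2.4626, -3.1520)
θ=232°: |BD| = 9.9738
θ=232°: circle(B,10.00) ∩ circle(D,5.00): a=8.7468, h=4.8471
θ=232°:   candidates: C₊=(4.3040,4.2109) cross=48.344; C₋=(7.3677,-4.9865) cross=-48.344
θ=232°:   branch + wants cross > 0 → take C=(4.3040,4.2109) (cross=48.344)
θ=232°: ex = (C−B)/|BC| = (0.6767,0.7363); ey = (-0.7363,0.6767)
θ=232°: P = B + 2.32·ex + 2.80·ey = (-2.9544,0.4508)

θ=54°: 5.35 5.30
θ=91°: 2.24 6.81
θ=175°: -3.08 3.87
θ=232°: -2.95 0.45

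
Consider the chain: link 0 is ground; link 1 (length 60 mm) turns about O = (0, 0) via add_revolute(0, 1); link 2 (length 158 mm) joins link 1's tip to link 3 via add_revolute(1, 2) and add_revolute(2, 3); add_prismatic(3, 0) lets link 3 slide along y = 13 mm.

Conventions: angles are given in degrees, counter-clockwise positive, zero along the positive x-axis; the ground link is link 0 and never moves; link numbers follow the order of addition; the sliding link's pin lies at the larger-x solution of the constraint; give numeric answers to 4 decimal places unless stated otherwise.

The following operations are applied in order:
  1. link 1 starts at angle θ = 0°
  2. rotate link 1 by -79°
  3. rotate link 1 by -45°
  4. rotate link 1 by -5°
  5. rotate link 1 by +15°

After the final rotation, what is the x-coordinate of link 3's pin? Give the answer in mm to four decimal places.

geometry: r = 60 mm, L = 158 mm, e = 13 mm; θ starts at 0°
rotate link 1 by -79°: θ ← 0° -79° = -79°
rotate link 1 by -45°: θ ← -79° -45° = -124°
rotate link 1 by -5°: θ ← -124° -5° = -129°
rotate link 1 by +15°: θ ← -129° +15° = -114°
crank pin P = (r cos θ, r sin θ) = (-24.404199, -54.812727)
h = r sin θ − e = -54.812727 − 13 = -67.812727
x = r cos θ + √(L² − h²) = -24.404199 + 142.707512 = 118.303313

118.3033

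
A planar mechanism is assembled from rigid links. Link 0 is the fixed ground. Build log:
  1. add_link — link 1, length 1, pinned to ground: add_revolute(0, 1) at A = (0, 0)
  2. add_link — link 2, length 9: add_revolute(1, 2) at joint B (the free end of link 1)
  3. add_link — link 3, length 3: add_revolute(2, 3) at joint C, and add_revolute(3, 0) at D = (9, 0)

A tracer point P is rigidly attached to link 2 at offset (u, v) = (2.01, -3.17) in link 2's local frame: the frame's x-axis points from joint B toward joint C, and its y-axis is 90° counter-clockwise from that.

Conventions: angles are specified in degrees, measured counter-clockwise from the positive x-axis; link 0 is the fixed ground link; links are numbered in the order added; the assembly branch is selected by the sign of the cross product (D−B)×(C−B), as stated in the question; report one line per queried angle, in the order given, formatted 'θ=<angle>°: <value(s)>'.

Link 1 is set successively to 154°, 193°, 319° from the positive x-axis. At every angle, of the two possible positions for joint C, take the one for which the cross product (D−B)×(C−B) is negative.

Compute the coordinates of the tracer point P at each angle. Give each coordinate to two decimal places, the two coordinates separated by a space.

A=(0,0), D=(9.00,0)
θ=154°: B = A + 1.00·(cos154°, sin154°) = (-0.8988, 0.4384)
θ=154°: |BD| = 9.9085
θ=154°: circle(B,9.00) ∩ circle(D,3.00): a=8.5875, h=2.6935
θ=154°:   candidates: C₊=(7.7995,2.7493) cross=26.689; C₋=(7.5611,-2.6324) cross=-26.689
θ=154°:   branch - wants cross < 0 → take C=(7.5611,-2.6324) (cross=-26.689)
θ=154°: ex = (C−B)/|BC| = (0.9400,-0.3412); ey = (0.3412,0.9400)
θ=154°: P = B + 2.01·ex + -3.17·ey = (-0.0910,-3.2272)
θ=193°: B = A + 1.00·(cos193°, sin193°) = (-0.9744, -0.2250)
θ=193°: |BD| = 9.9769
θ=193°: circle(B,9.00) ∩ circle(D,3.00): a=8.5968, h=2.6637
θ=193°:   candidates: C₊=(7.5602,2.6319) cross=26.575; C₋=(7.6803,-2.6941) cross=-26.575
θ=193°:   branch - wants cross < 0 → take C=(7.6803,-2.6941) (cross=-26.575)
θ=193°: ex = (C−B)/|BC| = (0.9616,-0.2744); ey = (0.2744,0.9616)
θ=193°: P = B + 2.01·ex + -3.17·ey = (0.0888,-3.8248)
θ=319°: B = A + 1.00·(cos319°, sin319°) = (0.7547, -0.6561)
θ=319°: |BD| = 8.2713
θ=319°: circle(B,9.00) ∩ circle(D,3.00): a=8.4880, h=2.9922
θ=319°:   candidates: C₊=(8.9787,2.9999) cross=24.749; C₋=(9.4533,-2.9655) cross=-24.749
θ=319°:   branch - wants cross < 0 → take C=(9.4533,-2.9655) (cross=-24.749)
θ=319°: ex = (C−B)/|BC| = (0.9665,-0.2566); ey = (0.2566,0.9665)
θ=319°: P = B + 2.01·ex + -3.17·ey = (1.8840,-4.2357)

θ=154°: -0.09 -3.23
θ=193°: 0.09 -3.82
θ=319°: 1.88 -4.24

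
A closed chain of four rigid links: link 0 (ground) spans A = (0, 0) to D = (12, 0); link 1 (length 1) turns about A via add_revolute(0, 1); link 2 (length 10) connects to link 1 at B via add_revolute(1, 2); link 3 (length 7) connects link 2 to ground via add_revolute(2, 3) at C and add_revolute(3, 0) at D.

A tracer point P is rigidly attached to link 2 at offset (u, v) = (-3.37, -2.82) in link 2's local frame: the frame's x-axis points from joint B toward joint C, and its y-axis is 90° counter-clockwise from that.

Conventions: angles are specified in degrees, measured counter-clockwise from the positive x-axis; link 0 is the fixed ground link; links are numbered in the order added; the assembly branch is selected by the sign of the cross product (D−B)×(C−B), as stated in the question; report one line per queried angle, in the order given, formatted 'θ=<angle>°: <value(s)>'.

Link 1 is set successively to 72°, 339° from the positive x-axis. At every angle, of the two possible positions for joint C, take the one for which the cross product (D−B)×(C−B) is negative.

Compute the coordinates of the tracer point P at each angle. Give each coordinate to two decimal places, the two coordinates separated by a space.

A=(0,0), D=(12.00,0)
θ=72°: B = A + 1.00·(cos72°, sin72°) = (0.3090, 0.9511)
θ=72°: |BD| = 11.7296
θ=72°: circle(B,10.00) ∩ circle(D,7.00): a=8.0388, h=5.9479
θ=72°:   candidates: C₊=(8.8036,6.2276) cross=69.767; C₋=(7.8391,-5.6291) cross=-69.767
θ=72°:   branch - wants cross < 0 → take C=(7.8391,-5.6291) (cross=-69.767)
θ=72°: ex = (C−B)/|BC| = (0.7530,-0.6580); ey = (0.6580,0.7530)
θ=72°: P = B + -3.37·ex + -2.82·ey = (-4.0842,1.0451)
θ=339°: B = A + 1.00·(cos339°, sin339°) = (0.9336, -0.3584)
θ=339°: |BD| = 11.0722
θ=339°: circle(B,10.00) ∩ circle(D,7.00): a=7.8392, h=6.2087
θ=339°:   candidates: C₊=(8.5677,6.1008) cross=68.744; C₋=(8.9696,-6.3100) cross=-68.744
θ=339°:   branch - wants cross < 0 → take C=(8.9696,-6.3100) (cross=-68.744)
θ=339°: ex = (C−B)/|BC| = (0.8036,-0.5952); ey = (0.5952,0.8036)
θ=339°: P = B + -3.37·ex + -2.82·ey = (-3.4529,-0.6188)

θ=72°: -4.08 1.05
θ=339°: -3.45 -0.62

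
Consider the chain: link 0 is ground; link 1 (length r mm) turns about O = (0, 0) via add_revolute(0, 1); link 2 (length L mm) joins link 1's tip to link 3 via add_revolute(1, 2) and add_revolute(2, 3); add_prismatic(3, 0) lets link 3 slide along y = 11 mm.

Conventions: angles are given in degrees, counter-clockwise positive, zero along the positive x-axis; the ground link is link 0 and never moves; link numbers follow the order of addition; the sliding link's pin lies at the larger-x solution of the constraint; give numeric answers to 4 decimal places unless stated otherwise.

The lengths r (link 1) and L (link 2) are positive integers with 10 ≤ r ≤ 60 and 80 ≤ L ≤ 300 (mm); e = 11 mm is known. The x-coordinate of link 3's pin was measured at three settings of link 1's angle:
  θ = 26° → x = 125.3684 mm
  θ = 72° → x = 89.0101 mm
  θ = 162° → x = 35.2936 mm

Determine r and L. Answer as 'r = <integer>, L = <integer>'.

constraint per measurement: (x − r cos θ)² + (r sin θ − e)² = L²
subtracting the θ₁ and θ₂ equations cancels the r² and L² terms:
r = (x₁² − x₂²) / (2[(x₁cos θ₁ + e sin θ₁) − (x₂cos θ₂ + e sin θ₂)]) = 48.9999 → r = 49
L² = (x₁ − r cos θ₁)² + (r sin θ₁ − e)² = 6723.9952 → L = 82.0000 → L = 82
check at θ₃=162°: x = 35.2936 (printed 35.2936) ✓

r = 49, L = 82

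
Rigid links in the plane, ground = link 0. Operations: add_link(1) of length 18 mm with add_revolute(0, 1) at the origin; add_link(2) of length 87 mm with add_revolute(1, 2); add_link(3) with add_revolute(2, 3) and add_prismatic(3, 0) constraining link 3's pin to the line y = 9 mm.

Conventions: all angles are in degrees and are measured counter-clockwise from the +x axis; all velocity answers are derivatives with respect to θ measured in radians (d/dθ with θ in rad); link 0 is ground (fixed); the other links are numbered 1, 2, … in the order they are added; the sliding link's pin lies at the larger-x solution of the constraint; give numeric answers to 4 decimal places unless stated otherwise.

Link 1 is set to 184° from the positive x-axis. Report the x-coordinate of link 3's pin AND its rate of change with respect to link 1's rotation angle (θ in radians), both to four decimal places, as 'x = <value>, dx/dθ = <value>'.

geometry: r = 18 mm, L = 87 mm, e = 9 mm
crank pin P = (r cos θ, r sin θ) = (-17.956153, -1.255617)
h = r sin θ − e = -1.255617 − 9 = -10.255617
x = r cos θ + √(L² − h²) = -17.956153 + 86.393416 = 68.437263
dx/dθ = −r sin θ − h·r cos θ/√(L² − h²) (θ in radians; h = -10.255617) = -0.875928

x = 68.4373, dx/dθ = -0.8759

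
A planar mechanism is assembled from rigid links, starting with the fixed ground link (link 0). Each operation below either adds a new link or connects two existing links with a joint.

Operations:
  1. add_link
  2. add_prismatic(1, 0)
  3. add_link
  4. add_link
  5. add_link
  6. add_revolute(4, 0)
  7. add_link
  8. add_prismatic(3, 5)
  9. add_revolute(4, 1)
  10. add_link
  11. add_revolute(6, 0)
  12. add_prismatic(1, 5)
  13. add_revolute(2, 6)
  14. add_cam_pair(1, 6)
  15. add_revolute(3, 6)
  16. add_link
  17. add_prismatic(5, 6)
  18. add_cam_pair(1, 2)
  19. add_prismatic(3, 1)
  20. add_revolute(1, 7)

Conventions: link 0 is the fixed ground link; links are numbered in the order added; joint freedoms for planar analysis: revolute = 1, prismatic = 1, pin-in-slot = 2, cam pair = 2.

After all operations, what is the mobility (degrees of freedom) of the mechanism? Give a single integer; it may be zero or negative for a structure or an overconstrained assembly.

link 0 = ground. State L|J1|J2 = 1|0|0
+link1  2|0|0
P(1,0) f=1→J1  2|1|0
+link2  3|1|0
+link3  4|1|0
+link4  5|1|0
R(4,0) f=1→J1  5|2|0
+link5  6|2|0
P(3,5) f=1→J1  6|3|0
R(4,1) f=1→J1  6|4|0
+link6  7|4|0
R(6,0) f=1→J1  7|5|0
P(1,5) f=1→J1  7|6|0
R(2,6) f=1→J1  7|7|0
C(1,6) f=2→J2  7|7|1
R(3,6) f=1→J1  7|8|1
+link7  8|8|1
P(5,6) f=1→J1  8|9|1
C(1,2) f=2→J2  8|9|2
P(3,1) f=1→J1  8|10|2
R(1,7) f=1→J1  8|11|2
M = 3(8−1)−2·11−2 = 21−22−2 = -3

M = -3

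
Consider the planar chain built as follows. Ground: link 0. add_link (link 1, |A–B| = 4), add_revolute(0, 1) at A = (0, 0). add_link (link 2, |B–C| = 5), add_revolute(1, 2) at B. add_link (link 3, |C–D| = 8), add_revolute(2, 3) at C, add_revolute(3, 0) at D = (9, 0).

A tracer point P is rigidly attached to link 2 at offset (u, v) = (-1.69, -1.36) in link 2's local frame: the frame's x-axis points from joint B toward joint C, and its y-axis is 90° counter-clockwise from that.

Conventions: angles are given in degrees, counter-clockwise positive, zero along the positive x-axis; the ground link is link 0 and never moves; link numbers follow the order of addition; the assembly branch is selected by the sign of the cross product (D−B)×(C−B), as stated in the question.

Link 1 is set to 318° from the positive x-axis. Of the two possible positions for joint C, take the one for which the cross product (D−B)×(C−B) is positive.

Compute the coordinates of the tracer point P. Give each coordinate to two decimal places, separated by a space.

A=(0,0), D=(9.00,0)
B = A + 4.00·(cos318°, sin318°) = (2.9726, -2.6765)
|BD| = 6.5950
circle(B,5.00) ∩ circle(D,8.00): a=0.3407, h=4.9884
  candidates: C₊=(1.2594,2.0208) cross=32.898; C₋=(5.3084,-7.0974) cross=-32.898
  branch + wants cross > 0 → take C=(1.2594,2.0208) (cross=32.898)
ex = (C−B)/|BC| = (-0.3426,0.9395); ey = (-0.9395,-0.3426)
P = B + -1.69·ex + -1.36·ey = (4.8293,-3.7983)

4.83 -3.80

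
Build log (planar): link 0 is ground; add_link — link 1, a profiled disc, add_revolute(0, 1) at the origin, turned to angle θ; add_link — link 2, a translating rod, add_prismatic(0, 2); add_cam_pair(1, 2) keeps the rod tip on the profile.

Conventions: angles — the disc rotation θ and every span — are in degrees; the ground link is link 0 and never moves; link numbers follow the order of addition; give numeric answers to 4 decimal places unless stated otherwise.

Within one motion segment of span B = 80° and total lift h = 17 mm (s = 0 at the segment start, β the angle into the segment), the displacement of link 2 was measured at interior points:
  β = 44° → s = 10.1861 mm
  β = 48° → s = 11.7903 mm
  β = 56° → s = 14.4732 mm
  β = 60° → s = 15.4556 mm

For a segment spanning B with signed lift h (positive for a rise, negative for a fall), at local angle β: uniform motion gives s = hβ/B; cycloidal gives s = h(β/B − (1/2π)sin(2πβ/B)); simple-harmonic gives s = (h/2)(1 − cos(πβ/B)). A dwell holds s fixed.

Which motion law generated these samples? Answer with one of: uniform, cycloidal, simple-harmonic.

candidates at β/B = r: uniform s = h·r (linear in β); cycloidal s = h·(r − sin(2πr)/(2π)); simple-harmonic s = (h/2)(1 − cos(πr))
β=44°: printed 10.1861 | uniform 9.3500, cycloidal 10.1861, simple-harmonic 9.8297
β=48°: printed 11.7903 | uniform 10.2000, cycloidal 11.7903, simple-harmonic 11.1266
β=56°: printed 14.4732 | uniform 11.9000, cycloidal 14.4732, simple-harmonic 13.4962
β=60°: printed 15.4556 | uniform 12.7500, cycloidal 15.4556, simple-harmonic 14.5104
only one law matches every sample → cycloidal

cycloidal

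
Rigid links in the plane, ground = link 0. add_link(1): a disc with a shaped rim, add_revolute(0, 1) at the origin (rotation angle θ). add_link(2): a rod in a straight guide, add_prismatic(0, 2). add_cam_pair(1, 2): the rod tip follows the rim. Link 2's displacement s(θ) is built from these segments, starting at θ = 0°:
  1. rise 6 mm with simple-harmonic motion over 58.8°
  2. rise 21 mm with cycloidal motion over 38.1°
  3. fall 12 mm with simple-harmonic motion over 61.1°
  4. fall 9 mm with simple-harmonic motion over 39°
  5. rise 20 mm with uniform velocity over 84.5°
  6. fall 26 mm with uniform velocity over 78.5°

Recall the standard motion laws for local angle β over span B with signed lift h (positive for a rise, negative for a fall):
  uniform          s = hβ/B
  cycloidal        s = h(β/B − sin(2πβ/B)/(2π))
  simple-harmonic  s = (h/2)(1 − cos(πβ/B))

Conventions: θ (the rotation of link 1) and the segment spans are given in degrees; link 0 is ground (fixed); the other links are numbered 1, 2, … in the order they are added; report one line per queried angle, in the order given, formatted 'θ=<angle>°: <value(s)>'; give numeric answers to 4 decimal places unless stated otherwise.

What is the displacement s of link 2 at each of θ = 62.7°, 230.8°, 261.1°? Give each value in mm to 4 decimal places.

segment 1 (0° to 58.8°, simple-harmonic, h = 6) is passed completely: s = 0.0000 + (6) = 6.0000
θ = 62.7° falls in segment 2 (58.8° to 96.9°, cycloidal, h = 21): β = 62.7 − 58.8 = 3.9°, B = 38.1°; Δs = 21·(0.1024 − sin(2π·0.1024)/(2π)) = 0.1452; s = 6.0000 + 0.1452 = 6.1452
segment 2 (58.8° to 96.9°, cycloidal, h = 21) is passed completely: s = 6.0000 + (21) = 27.0000
segment 3 (96.9° to 158°, simple-harmonic, h = -12) is passed completely: s = 27.0000 + (-12) = 15.0000
segment 4 (158° to 197°, simple-harmonic, h = -9) is passed completely: s = 15.0000 + (-9) = 6.0000
θ = 230.8° falls in segment 5 (197° to 281.5°, uniform, h = 20): β = 230.8 − 197 = 33.8°, B = 84.5°; Δs = 20·33.8/84.5 = 8.0000; s = 6.0000 + 8.0000 = 14.0000
θ = 261.1° falls in segment 5 (197° to 281.5°, uniform, h = 20): β = 261.1 − 197 = 64.1°, B = 84.5°; Δs = 20·64.1/84.5 = 15.1716; s = 6.0000 + 15.1716 = 21.1716

θ=62.7°: 6.1452
θ=230.8°: 14.0000
θ=261.1°: 21.1716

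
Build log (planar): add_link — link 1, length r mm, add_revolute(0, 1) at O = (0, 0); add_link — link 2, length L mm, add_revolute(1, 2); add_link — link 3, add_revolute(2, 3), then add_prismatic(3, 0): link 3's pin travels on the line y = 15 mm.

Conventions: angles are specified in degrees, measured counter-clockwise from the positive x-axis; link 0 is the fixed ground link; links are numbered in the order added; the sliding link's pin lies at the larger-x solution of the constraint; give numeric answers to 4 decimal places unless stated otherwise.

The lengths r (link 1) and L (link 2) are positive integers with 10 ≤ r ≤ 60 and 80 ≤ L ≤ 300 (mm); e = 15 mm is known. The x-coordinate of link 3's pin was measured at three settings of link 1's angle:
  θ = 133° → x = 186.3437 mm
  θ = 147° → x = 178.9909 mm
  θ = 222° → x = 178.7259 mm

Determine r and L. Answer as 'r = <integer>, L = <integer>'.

constraint per measurement: (x − r cos θ)² + (r sin θ − e)² = L²
subtracting the θ₁ and θ₂ equations cancels the r² and L² terms:
r = (x₁² − x₂²) / (2[(x₁cos θ₁ + e sin θ₁) − (x₂cos θ₂ + e sin θ₂)]) = 52.0003 → r = 52
L² = (x₁ − r cos θ₁)² + (r sin θ₁ − e)² = 49729.0169 → L = 223.0000 → L = 223
check at θ₃=222°: x = 178.7259 (printed 178.7259) ✓

r = 52, L = 223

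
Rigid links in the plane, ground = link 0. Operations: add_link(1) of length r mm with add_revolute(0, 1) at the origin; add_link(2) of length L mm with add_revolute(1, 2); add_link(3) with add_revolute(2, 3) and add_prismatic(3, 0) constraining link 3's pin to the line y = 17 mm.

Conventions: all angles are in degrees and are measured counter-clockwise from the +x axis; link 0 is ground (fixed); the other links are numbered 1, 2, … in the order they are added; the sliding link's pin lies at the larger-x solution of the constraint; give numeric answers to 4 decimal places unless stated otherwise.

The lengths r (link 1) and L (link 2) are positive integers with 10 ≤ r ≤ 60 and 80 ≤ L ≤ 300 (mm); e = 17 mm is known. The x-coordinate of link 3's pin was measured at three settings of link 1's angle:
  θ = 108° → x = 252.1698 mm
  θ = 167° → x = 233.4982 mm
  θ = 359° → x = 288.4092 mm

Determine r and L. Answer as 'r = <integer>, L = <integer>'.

constraint per measurement: (x − r cos θ)² + (r sin θ − e)² = L²
subtracting the θ₁ and θ₂ equations cancels the r² and L² terms:
r = (x₁² − x₂²) / (2[(x₁cos θ₁ + e sin θ₁) − (x₂cos θ₂ + e sin θ₂)]) = 27.9999 → r = 28
L² = (x₁ − r cos θ₁)² + (r sin θ₁ − e)² = 68120.9884 → L = 261.0000 → L = 261
check at θ₃=359°: x = 288.4092 (printed 288.4092) ✓

r = 28, L = 261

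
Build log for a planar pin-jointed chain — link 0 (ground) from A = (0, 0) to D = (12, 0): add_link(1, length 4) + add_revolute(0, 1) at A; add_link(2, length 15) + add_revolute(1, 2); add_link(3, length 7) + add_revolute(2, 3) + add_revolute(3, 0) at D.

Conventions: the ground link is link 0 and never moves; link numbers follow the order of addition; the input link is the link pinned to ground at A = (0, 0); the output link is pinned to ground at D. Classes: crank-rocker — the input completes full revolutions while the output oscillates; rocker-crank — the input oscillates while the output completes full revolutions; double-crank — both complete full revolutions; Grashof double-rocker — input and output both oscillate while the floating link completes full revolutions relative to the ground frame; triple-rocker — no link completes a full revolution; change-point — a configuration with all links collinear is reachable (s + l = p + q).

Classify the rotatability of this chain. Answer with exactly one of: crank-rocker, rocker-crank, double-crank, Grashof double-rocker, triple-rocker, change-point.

lengths: ground=12, input=4, coupler=15, output=7
sorted: s=4 (shortest), l=15 (longest), p+q=19
s + l = 19 vs p + q = 19
s + l = p + q → change-point (collinear configuration reachable)

change-point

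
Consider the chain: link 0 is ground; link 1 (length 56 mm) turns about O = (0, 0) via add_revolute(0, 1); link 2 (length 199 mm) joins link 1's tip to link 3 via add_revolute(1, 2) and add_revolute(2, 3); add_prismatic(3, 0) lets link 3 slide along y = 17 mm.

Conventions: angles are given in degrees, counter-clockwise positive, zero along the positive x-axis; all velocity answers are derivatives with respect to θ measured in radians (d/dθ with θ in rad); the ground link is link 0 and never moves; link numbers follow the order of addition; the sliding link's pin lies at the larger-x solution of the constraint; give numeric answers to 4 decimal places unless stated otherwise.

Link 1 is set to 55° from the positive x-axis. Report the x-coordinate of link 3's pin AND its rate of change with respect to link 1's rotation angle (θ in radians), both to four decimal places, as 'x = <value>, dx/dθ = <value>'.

geometry: r = 56 mm, L = 199 mm, e = 17 mm
crank pin P = (r cos θ, r sin θ) = (32.120280, 45.872514)
h = r sin θ − e = 45.872514 − 17 = 28.872514
x = r cos θ + √(L² − h²) = 32.120280 + 196.894332 = 229.014612
dx/dθ = −r sin θ − h·r cos θ/√(L² − h²) (θ in radians; h = 28.872514) = -50.582621

x = 229.0146, dx/dθ = -50.5826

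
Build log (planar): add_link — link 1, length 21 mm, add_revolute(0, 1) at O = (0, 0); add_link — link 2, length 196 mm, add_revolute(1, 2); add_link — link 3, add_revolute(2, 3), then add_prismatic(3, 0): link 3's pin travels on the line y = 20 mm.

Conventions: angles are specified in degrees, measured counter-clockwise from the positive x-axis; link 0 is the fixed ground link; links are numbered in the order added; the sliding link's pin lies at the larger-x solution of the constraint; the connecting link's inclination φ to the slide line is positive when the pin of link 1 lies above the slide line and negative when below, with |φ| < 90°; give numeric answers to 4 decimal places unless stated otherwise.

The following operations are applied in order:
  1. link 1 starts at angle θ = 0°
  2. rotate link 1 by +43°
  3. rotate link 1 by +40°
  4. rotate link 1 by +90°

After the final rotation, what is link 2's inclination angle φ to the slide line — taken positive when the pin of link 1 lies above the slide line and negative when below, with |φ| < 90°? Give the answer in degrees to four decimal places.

geometry: r = 21 mm, L = 196 mm, e = 20 mm; θ starts at 0°
rotate link 1 by +43°: θ ← 0° +43° = 43°
rotate link 1 by +40°: θ ← 43° +40° = 83°
rotate link 1 by +90°: θ ← 83° +90° = 173°
h = r sin θ − e = 2.559256 − 20 = -17.440744
sin φ = h / L = -17.440744 / 196 = -0.08898339
φ = arcsin(-0.08898339) = -5.105125°

-5.1051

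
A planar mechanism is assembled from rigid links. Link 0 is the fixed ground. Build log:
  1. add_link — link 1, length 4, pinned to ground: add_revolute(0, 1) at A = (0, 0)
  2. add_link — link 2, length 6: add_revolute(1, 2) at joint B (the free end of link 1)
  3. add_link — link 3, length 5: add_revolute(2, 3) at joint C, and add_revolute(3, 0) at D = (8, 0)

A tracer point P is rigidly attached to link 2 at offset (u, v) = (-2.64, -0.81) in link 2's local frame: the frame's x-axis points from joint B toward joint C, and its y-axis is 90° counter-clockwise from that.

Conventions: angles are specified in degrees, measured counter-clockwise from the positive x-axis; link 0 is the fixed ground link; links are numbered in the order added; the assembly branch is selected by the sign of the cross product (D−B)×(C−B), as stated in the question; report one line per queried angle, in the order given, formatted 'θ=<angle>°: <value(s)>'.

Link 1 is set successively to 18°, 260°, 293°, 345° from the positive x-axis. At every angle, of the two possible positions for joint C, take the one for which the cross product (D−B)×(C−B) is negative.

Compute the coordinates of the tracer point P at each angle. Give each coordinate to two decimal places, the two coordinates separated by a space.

A=(0,0), D=(8.00,0)
θ=18°: B = A + 4.00·(cos18°, sin18°) = (3.8042, 1.2361)
θ=18°: |BD| = 4.3741
θ=18°: circle(B,6.00) ∩ circle(D,5.00): a=3.4444, h=4.9128
θ=18°:   candidates: C₊=(8.4966,4.9753) cross=21.489; C₋=(5.7200,-4.4499) cross=-21.489
θ=18°:   branch - wants cross < 0 → take C=(5.7200,-4.4499) (cross=-21.489)
θ=18°: ex = (C−B)/|BC| = (0.3193,-0.9477); ey = (0.9477,0.3193)
θ=18°: P = B + -2.64·ex + -0.81·ey = (2.1937,3.4793)
θ=260°: B = A + 4.00·(cos260°, sin260°) = (-0.6946, -3.9392)
θ=260°: |BD| = 9.5453
θ=260°: circle(B,6.00) ∩ circle(D,5.00): a=5.3489, h=2.7184
θ=260°:   candidates: C₊=(3.0557,0.7443) cross=25.948; C₋=(5.2994,-4.2079) cross=-25.948
θ=260°:   branch - wants cross < 0 → take C=(5.2994,-4.2079) (cross=-25.948)
θ=260°: ex = (C−B)/|BC| = (0.9990,-0.0448); ey = (0.0448,0.9990)
θ=260°: P = B + -2.64·ex + -0.81·ey = (-3.3682,-4.6302)
θ=293°: B = A + 4.00·(cos293°, sin293°) = (1.5629, -3.6820)
θ=293°: |BD| = 7.4157
θ=293°: circle(B,6.00) ∩ circle(D,5.00): a=4.4495, h=4.0251
θ=293°:   candidates: C₊=(3.4267,2.0212) cross=29.849; C₋=(7.4238,-4.9667) cross=-29.849
θ=293°:   branch - wants cross < 0 → take C=(7.4238,-4.9667) (cross=-29.849)
θ=293°: ex = (C−B)/|BC| = (0.9768,-0.2141); ey = (0.2141,0.9768)
θ=293°: P = B + -2.64·ex + -0.81·ey = (-1.1893,-3.9080)
θ=345°: B = A + 4.00·(cos345°, sin345°) = (3.8637, -1.0353)
θ=345°: |BD| = 4.2639
θ=345°: circle(B,6.00) ∩ circle(D,5.00): a=3.4218, h=4.9286
θ=345°:   candidates: C₊=(5.9865,4.5767) cross=21.015; C₋=(8.3798,-4.9856) cross=-21.015
θ=345°:   branch - wants cross < 0 → take C=(8.3798,-4.9856) (cross=-21.015)
θ=345°: ex = (C−B)/|BC| = (0.7527,-0.6584); ey = (0.6584,0.7527)
θ=345°: P = B + -2.64·ex + -0.81·ey = (1.3433,0.0932)

θ=18°: 2.19 3.48
θ=260°: -3.37 -4.63
θ=293°: -1.19 -3.91
θ=345°: 1.34 0.09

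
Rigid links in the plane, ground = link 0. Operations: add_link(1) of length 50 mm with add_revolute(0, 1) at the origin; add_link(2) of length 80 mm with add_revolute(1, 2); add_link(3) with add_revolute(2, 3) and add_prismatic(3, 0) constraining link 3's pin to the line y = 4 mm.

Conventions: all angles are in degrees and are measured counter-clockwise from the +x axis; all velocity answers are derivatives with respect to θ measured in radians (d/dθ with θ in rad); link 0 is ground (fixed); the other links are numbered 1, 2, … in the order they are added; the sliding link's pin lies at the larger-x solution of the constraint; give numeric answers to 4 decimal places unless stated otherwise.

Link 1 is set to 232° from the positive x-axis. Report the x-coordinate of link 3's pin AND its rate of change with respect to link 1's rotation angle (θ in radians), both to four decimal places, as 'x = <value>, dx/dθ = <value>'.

geometry: r = 50 mm, L = 80 mm, e = 4 mm
crank pin P = (r cos θ, r sin θ) = (-30.783074, -39.400538)
h = r sin θ − e = -39.400538 − 4 = -43.400538
x = r cos θ + √(L² − h²) = -30.783074 + 67.204117 = 36.421043
dx/dθ = −r sin θ − h·r cos θ/√(L² − h²) (θ in radians; h = -43.400538) = 19.520774

x = 36.4210, dx/dθ = 19.5208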